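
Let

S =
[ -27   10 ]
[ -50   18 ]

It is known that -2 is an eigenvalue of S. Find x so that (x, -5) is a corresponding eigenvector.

-2

We need (S + 2I)v = 0.
S + 2I = [[-25, 10], [-50, 20]].
Row 1: (-25)·x + (10)·-5 = 0
Row 2: (-50)·x + (20)·-5 = 0
Solving gives x = -2.
Check: S·(-2, -5) = (4, 10) = -2·(-2, -5).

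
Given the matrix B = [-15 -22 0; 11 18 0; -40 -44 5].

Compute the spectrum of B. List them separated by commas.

Compute the characteristic polynomial p(λ) = det(λI - B).
Expanding along the first row, p(λ) = λ^3 - 8λ^2 - 13λ + 140.
Try λ = 7: p(7) = 0, so 7 is a root.
Dividing by (λ - 7) leaves λ^2 - λ - 20.
The quadratic factors as (λ + 4)·(λ - 5).
Eigenvalues: -4, 5, 7.

-4, 5, 7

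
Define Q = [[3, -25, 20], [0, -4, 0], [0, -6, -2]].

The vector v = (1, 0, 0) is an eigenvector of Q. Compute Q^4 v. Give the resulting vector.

(81, 0, 0)

First find the eigenvalue: Qv = (3, 0, 0) = 3·(1, 0, 0), so λ = 3.
Then Q^4 v = λ^4·v = 3^4·(1, 0, 0) = 81·(1, 0, 0) = (81, 0, 0).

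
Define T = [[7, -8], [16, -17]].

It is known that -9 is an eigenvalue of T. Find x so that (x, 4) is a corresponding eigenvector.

We need (T + 9I)v = 0.
T + 9I = [[16, -8], [16, -8]].
Row 1: (16)·x + (-8)·4 = 0
Row 2: (16)·x + (-8)·4 = 0
Solving gives x = 2.
Check: T·(2, 4) = (-18, -36) = -9·(2, 4).

2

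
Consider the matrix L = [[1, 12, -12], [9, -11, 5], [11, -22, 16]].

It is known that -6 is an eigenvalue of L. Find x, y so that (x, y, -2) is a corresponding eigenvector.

We need (L + 6I)v = 0.
L + 6I = [[7, 12, -12], [9, -5, 5], [11, -22, 22]].
Row 1: (7)·x + (12)·y + (-12)·-2 = 0
Row 2: (9)·x + (-5)·y + (5)·-2 = 0
Row 3: (11)·x + (-22)·y + (22)·-2 = 0
Solving gives x = 0, y = -2.
Check: L·(0, -2, -2) = (0, 12, 12) = -6·(0, -2, -2).

0, -2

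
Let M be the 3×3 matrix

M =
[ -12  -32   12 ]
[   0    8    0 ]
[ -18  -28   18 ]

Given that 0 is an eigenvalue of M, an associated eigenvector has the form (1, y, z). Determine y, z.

0, 1

We need (M)v = 0.
M = [[-12, -32, 12], [0, 8, 0], [-18, -28, 18]].
Row 1: (-12)·1 + (-32)·y + (12)·z = 0
Row 2: (0)·1 + (8)·y + (0)·z = 0
Row 3: (-18)·1 + (-28)·y + (18)·z = 0
Solving gives y = 0, z = 1.
Check: M·(1, 0, 1) = (0, 0, 0) = 0·(1, 0, 1).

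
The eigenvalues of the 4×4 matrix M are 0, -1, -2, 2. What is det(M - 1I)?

-6

If M has eigenvalues 0, -1, -2, 2, then M - 1I has eigenvalues -1, -2, -3, 1.
det(M - 1I) = (-1) · (-2) · (-3) · (1) = -6.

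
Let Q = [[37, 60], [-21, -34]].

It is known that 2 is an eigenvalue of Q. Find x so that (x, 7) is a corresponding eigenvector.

-12

We need (Q - 2I)v = 0.
Q - 2I = [[35, 60], [-21, -36]].
Row 1: (35)·x + (60)·7 = 0
Row 2: (-21)·x + (-36)·7 = 0
Solving gives x = -12.
Check: Q·(-12, 7) = (-24, 14) = 2·(-12, 7).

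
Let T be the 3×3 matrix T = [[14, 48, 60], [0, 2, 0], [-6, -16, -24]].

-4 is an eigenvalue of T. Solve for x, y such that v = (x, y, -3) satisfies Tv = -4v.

We need (T + 4I)v = 0.
T + 4I = [[18, 48, 60], [0, 6, 0], [-6, -16, -20]].
Row 1: (18)·x + (48)·y + (60)·-3 = 0
Row 2: (0)·x + (6)·y + (0)·-3 = 0
Row 3: (-6)·x + (-16)·y + (-20)·-3 = 0
Solving gives x = 10, y = 0.
Check: T·(10, 0, -3) = (-40, 0, 12) = -4·(10, 0, -3).

10, 0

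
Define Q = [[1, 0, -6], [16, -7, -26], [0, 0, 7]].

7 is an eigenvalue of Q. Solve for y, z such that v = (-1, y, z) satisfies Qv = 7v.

-3, 1

We need (Q - 7I)v = 0.
Q - 7I = [[-6, 0, -6], [16, -14, -26], [0, 0, 0]].
Row 1: (-6)·-1 + (0)·y + (-6)·z = 0
Row 2: (16)·-1 + (-14)·y + (-26)·z = 0
Row 3: (0)·-1 + (0)·y + (0)·z = 0
Solving gives y = -3, z = 1.
Check: Q·(-1, -3, 1) = (-7, -21, 7) = 7·(-1, -3, 1).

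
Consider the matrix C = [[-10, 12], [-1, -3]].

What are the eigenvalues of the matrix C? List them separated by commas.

det(C - sI) = (-10 - s)(-3 - s) - (12)·(-1) = s^2 + 13s + 42.
This factors as (s + 7)·(s + 6) = 0.
Eigenvalues: -7, -6.

-7, -6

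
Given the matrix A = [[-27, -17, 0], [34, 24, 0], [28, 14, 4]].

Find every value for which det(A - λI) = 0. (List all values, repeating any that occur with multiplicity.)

-10, 4, 7

The characteristic polynomial is p(μ) = det(μI - A).
Expanding along the first row, p(μ) = μ^3 - μ^2 - 82μ + 280.
Since p(7) = 0, μ = 7 is a root.
Factor out (μ - 7): p(μ) = (μ - 7)·(μ^2 + 6μ - 40).
The quadratic factors as (μ + 10)·(μ - 4).
Eigenvalues: -10, 4, 7.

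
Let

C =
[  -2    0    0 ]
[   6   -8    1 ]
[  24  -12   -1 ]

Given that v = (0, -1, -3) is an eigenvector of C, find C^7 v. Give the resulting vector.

First find the eigenvalue: Cv = (0, 5, 15) = -5·(0, -1, -3), so λ = -5.
Then C^7 v = λ^7·v = (-5)^7·(0, -1, -3) = -78125·(0, -1, -3) = (0, 78125, 234375).

(0, 78125, 234375)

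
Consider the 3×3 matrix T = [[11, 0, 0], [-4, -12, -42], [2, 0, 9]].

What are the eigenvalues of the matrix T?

Compute the characteristic polynomial p(lambda) = det(lambda·I - T).
Expanding along the first row, p(lambda) = lambda^3 - 8·lambda^2 - 141·lambda + 1188.
Try lambda = 9: p(9) = 0, so 9 is a root.
Factor out (lambda - 9): p(lambda) = (lambda - 9)·(lambda^2 + lambda - 132).
The quadratic factors as (lambda + 12)·(lambda - 11).
Eigenvalues: -12, 9, 11.

-12, 9, 11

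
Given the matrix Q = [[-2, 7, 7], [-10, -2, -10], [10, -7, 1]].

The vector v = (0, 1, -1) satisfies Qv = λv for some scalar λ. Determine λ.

Compute Qv: Q·(0, 1, -1) = (0, 8, -8).
Since Qv = λv, compare component 2: 8 = λ·1, so λ = 8.

8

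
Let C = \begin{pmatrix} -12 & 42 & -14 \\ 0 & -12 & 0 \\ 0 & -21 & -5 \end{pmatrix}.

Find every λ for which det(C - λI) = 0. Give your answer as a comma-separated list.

-12, -12, -5

Compute the characteristic polynomial p(μ) = det(μI - C).
Cofactor expansion gives p(μ) = μ^3 + 29μ^2 + 264μ + 720.
Try μ = -5: p(-5) = 0, so -5 is a root.
Factor out (μ + 5): p(μ) = (μ + 5)·(μ^2 + 24μ + 144).
The quadratic factor is (μ + 12)^2.
Eigenvalues: -12, -12, -5.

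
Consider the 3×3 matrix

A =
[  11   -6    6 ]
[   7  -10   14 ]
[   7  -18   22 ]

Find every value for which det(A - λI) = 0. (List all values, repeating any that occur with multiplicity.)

4, 8, 11

The characteristic polynomial is p(λ) = det(λI - A).
Expanding along the first row, p(λ) = λ^3 - 23λ^2 + 164λ - 352.
Rational-root test: λ = 4 gives p(4) = 0.
Dividing by (λ - 4) leaves λ^2 - 19λ + 88.
The quadratic factors as (λ - 8)·(λ - 11).
Eigenvalues: 4, 8, 11.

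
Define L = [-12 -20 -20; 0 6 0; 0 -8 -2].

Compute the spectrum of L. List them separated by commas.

-12, -2, 6

The characteristic polynomial is p(λ) = det(λI - L).
Cofactor expansion gives p(λ) = λ^3 + 8λ^2 - 60λ - 144.
Since p(-12) = 0, λ = -12 is a root.
Factor out (λ + 12): p(λ) = (λ + 12)·(λ^2 - 4λ - 12).
The quadratic factors as (λ + 2)·(λ - 6).
Eigenvalues: -12, -2, 6.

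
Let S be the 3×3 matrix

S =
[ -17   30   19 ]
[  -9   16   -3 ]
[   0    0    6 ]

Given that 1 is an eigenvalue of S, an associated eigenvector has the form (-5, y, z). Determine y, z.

-3, 0

We need (S - 1I)v = 0.
S - 1I = [[-18, 30, 19], [-9, 15, -3], [0, 0, 5]].
Row 1: (-18)·-5 + (30)·y + (19)·z = 0
Row 2: (-9)·-5 + (15)·y + (-3)·z = 0
Row 3: (0)·-5 + (0)·y + (5)·z = 0
Solving gives y = -3, z = 0.
Check: S·(-5, -3, 0) = (-5, -3, 0) = 1·(-5, -3, 0).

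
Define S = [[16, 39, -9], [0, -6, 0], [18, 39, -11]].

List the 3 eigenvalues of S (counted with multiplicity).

-6, -2, 7

Compute the characteristic polynomial p(t) = det(tI - S).
Expanding the 3×3 determinant: p(t) = t^3 + t^2 - 44t - 84.
Since p(-6) = 0, t = -6 is a root.
Factor out (t + 6): p(t) = (t + 6)·(t^2 - 5t - 14).
The quadratic factors as (t + 2)·(t - 7).
Eigenvalues: -6, -2, 7.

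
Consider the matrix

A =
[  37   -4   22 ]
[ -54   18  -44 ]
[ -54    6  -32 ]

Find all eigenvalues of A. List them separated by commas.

1, 10, 12

Compute the characteristic polynomial p(s) = det(sI - A).
Cofactor expansion gives p(s) = s^3 - 23s^2 + 142s - 120.
Rational-root test: s = 12 gives p(12) = 0.
Dividing by (s - 12) leaves s^2 - 11s + 10.
The quadratic factors as (s - 1)·(s - 10).
Eigenvalues: 1, 10, 12.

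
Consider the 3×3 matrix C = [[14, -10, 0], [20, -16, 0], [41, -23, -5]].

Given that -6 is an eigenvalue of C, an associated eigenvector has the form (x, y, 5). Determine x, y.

We need (C + 6I)v = 0.
C + 6I = [[20, -10, 0], [20, -10, 0], [41, -23, 1]].
Row 1: (20)·x + (-10)·y + (0)·5 = 0
Row 2: (20)·x + (-10)·y + (0)·5 = 0
Row 3: (41)·x + (-23)·y + (1)·5 = 0
Solving gives x = 1, y = 2.
Check: C·(1, 2, 5) = (-6, -12, -30) = -6·(1, 2, 5).

1, 2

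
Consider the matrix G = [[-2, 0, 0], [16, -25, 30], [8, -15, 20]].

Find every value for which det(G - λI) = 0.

-10, -2, 5

Set up det(lambda·I - G) = 0.
Cofactor expansion gives p(lambda) = lambda^3 + 7·lambda^2 - 40·lambda - 100.
Try lambda = -2: p(-2) = 0, so -2 is a root.
Dividing by (lambda + 2) leaves lambda^2 + 5·lambda - 50.
The quadratic factors as (lambda + 10)·(lambda - 5).
Eigenvalues: -10, -2, 5.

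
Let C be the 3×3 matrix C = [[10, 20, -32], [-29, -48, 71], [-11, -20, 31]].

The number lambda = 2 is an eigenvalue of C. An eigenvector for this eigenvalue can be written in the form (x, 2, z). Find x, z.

-1, 1

We need (C - 2I)v = 0.
C - 2I = [[8, 20, -32], [-29, -50, 71], [-11, -20, 29]].
Row 1: (8)·x + (20)·2 + (-32)·z = 0
Row 2: (-29)·x + (-50)·2 + (71)·z = 0
Row 3: (-11)·x + (-20)·2 + (29)·z = 0
Solving gives x = -1, z = 1.
Check: C·(-1, 2, 1) = (-2, 4, 2) = 2·(-1, 2, 1).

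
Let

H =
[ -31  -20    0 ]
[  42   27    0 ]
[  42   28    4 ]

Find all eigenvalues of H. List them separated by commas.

-3, -1, 4

Set up det(tI - H) = 0.
Cofactor expansion gives p(t) = t^3 - 13t - 12.
Since p(-3) = 0, t = -3 is a root.
Factor out (t + 3): p(t) = (t + 3)·(t^2 - 3t - 4).
The quadratic factors as (t + 1)·(t - 4).
Eigenvalues: -3, -1, 4.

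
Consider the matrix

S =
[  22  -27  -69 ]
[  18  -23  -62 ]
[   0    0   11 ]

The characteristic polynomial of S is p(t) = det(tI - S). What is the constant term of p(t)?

220

p(t) = t^3 - 10t^2 - 31t + 220.
The constant term is 220.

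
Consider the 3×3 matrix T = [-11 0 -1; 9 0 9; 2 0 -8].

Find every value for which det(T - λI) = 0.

-10, -9, 0

Compute the characteristic polynomial p(λ) = det(λI - T).
Expanding along the first row, p(λ) = λ^3 + 19λ^2 + 90λ.
Rational-root test: λ = -9 gives p(-9) = 0.
Dividing by (λ + 9) leaves λ^2 + 10λ.
The quadratic factors as (λ + 10)·λ.
Eigenvalues: -10, -9, 0.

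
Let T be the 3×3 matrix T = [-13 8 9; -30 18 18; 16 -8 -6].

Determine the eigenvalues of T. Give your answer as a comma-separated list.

The characteristic polynomial is p(λ) = det(λI - T).
Expanding the 3×3 determinant: p(λ) = λ^3 + λ^2 - 24λ + 36.
Try λ = 3: p(3) = 0, so 3 is a root.
Dividing by (λ - 3) leaves λ^2 + 4λ - 12.
The quadratic factors as (λ + 6)·(λ - 2).
Eigenvalues: -6, 2, 3.

-6, 2, 3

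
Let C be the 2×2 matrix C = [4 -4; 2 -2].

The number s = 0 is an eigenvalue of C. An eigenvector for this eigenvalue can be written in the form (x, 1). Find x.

1

We need (C)v = 0.
C = [[4, -4], [2, -2]].
Row 1: (4)·x + (-4)·1 = 0
Row 2: (2)·x + (-2)·1 = 0
Solving gives x = 1.
Check: C·(1, 1) = (0, 0) = 0·(1, 1).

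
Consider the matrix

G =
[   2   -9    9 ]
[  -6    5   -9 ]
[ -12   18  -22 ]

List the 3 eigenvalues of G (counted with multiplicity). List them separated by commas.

-7, -4, -4

The characteristic polynomial is p(s) = det(sI - G).
Cofactor expansion gives p(s) = s^3 + 15s^2 + 72s + 112.
Rational-root test: s = -7 gives p(-7) = 0.
Dividing by (s + 7) leaves s^2 + 8s + 16.
The quadratic factor is (s + 4)^2.
Eigenvalues: -7, -4, -4.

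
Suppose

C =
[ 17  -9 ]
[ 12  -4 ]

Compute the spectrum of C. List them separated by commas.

5, 8

det(C - sI) = (17 - s)(-4 - s) - (-9)·(12) = s^2 - 13s + 40.
This factors as (s - 5)·(s - 8) = 0.
Eigenvalues: 5, 8.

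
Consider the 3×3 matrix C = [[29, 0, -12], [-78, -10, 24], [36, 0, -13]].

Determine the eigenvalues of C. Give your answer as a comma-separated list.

-10, 5, 11

The characteristic polynomial is p(r) = det(rI - C).
Expanding along the first row, p(r) = r^3 - 6r^2 - 105r + 550.
Rational-root test: r = 5 gives p(5) = 0.
Dividing by (r - 5) leaves r^2 - r - 110.
The quadratic factors as (r + 10)·(r - 11).
Eigenvalues: -10, 5, 11.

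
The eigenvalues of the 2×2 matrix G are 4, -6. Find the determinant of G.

det(G) is the product of the eigenvalues: (4) · (-6) = -24.

-24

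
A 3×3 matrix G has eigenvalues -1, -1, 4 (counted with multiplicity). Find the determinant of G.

det(G) is the product of the eigenvalues: (-1) · (-1) · (4) = 4.

4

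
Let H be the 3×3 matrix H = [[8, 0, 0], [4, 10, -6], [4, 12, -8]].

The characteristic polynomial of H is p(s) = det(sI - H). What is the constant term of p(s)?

p(s) = s^3 - 10s^2 + 8s + 64.
The constant term is 64.

64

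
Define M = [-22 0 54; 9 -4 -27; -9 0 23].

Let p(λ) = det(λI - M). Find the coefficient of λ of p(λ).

p(λ) = λ^3 + 3λ^2 - 24λ - 80.
The coefficient of λ is -24.

-24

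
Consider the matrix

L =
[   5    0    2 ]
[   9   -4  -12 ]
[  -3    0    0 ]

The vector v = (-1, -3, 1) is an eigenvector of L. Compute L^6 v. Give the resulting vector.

First find the eigenvalue: Lv = (-3, -9, 3) = 3·(-1, -3, 1), so λ = 3.
Then L^6 v = λ^6·v = 3^6·(-1, -3, 1) = 729·(-1, -3, 1) = (-729, -2187, 729).

(-729, -2187, 729)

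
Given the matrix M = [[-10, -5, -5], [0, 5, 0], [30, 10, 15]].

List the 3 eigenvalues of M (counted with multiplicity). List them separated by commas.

0, 5, 5

Compute the characteristic polynomial p(μ) = det(μI - M).
Expanding the 3×3 determinant: p(μ) = μ^3 - 10μ^2 + 25μ.
Try μ = 5: p(5) = 0, so 5 is a root.
Factor out (μ - 5): p(μ) = (μ - 5)·(μ^2 - 5μ).
The quadratic factors as μ·(μ - 5).
Eigenvalues: 0, 5, 5.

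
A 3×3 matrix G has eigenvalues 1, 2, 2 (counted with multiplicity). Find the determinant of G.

4

det(G) is the product of the eigenvalues: (1) · (2) · (2) = 4.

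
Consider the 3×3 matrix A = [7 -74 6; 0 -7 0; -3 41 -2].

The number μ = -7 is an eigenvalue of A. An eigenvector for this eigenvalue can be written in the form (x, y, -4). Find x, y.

7, 1

We need (A + 7I)v = 0.
A + 7I = [[14, -74, 6], [0, 0, 0], [-3, 41, 5]].
Row 1: (14)·x + (-74)·y + (6)·-4 = 0
Row 2: (0)·x + (0)·y + (0)·-4 = 0
Row 3: (-3)·x + (41)·y + (5)·-4 = 0
Solving gives x = 7, y = 1.
Check: A·(7, 1, -4) = (-49, -7, 28) = -7·(7, 1, -4).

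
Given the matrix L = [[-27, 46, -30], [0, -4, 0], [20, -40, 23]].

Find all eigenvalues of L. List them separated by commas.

The characteristic polynomial is p(λ) = det(λI - L).
Cofactor expansion gives p(λ) = λ^3 + 8λ^2 - 5λ - 84.
Rational-root test: λ = -7 gives p(-7) = 0.
Dividing by (λ + 7) leaves λ^2 + λ - 12.
The quadratic factors as (λ + 4)·(λ - 3).
Eigenvalues: -7, -4, 3.

-7, -4, 3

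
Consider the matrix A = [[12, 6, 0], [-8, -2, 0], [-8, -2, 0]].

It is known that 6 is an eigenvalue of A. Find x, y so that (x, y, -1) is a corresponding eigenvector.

1, -1

We need (A - 6I)v = 0.
A - 6I = [[6, 6, 0], [-8, -8, 0], [-8, -2, -6]].
Row 1: (6)·x + (6)·y + (0)·-1 = 0
Row 2: (-8)·x + (-8)·y + (0)·-1 = 0
Row 3: (-8)·x + (-2)·y + (-6)·-1 = 0
Solving gives x = 1, y = -1.
Check: A·(1, -1, -1) = (6, -6, -6) = 6·(1, -1, -1).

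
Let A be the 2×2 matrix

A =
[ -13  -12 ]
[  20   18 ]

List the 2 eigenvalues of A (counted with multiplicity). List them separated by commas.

det(A - λI) = (-13 - λ)(18 - λ) - (-12)·(20) = λ^2 - 5λ + 6.
This factors as (λ - 2)·(λ - 3) = 0.
Eigenvalues: 2, 3.

2, 3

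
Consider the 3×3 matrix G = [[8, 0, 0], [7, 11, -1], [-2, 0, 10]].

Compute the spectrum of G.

8, 10, 11

Compute the characteristic polynomial p(λ) = det(λI - G).
Expanding along the first row, p(λ) = λ^3 - 29λ^2 + 278λ - 880.
Rational-root test: λ = 11 gives p(11) = 0.
Dividing by (λ - 11) leaves λ^2 - 18λ + 80.
The quadratic factors as (λ - 8)·(λ - 10).
Eigenvalues: 8, 10, 11.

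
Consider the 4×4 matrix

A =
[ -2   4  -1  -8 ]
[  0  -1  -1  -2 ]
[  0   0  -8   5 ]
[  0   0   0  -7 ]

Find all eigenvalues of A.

-8, -7, -2, -1

A is upper triangular, so its eigenvalues are the diagonal entries.
Diagonal: -2, -1, -8, -7.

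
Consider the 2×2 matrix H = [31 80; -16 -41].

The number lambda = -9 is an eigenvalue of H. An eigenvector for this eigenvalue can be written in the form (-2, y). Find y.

1

We need (H + 9I)v = 0.
H + 9I = [[40, 80], [-16, -32]].
Row 1: (40)·-2 + (80)·y = 0
Row 2: (-16)·-2 + (-32)·y = 0
Solving gives y = 1.
Check: H·(-2, 1) = (18, -9) = -9·(-2, 1).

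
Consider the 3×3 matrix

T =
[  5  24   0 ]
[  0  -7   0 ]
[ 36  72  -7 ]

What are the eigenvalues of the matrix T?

-7, -7, 5

Compute the characteristic polynomial p(r) = det(rI - T).
Expanding along the first row, p(r) = r^3 + 9r^2 - 21r - 245.
Try r = 5: p(5) = 0, so 5 is a root.
Dividing by (r - 5) leaves r^2 + 14r + 49.
The quadratic factor is (r + 7)^2.
Eigenvalues: -7, -7, 5.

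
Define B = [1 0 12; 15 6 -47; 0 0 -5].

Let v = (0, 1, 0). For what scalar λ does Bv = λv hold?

Compute Bv: B·(0, 1, 0) = (0, 6, 0).
Since Bv = λv, compare component 2: 6 = λ·1, so λ = 6.

6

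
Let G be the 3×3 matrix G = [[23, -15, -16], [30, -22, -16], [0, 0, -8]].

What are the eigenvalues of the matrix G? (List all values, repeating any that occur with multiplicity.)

Compute the characteristic polynomial p(r) = det(rI - G).
Expanding the 3×3 determinant: p(r) = r^3 + 7r^2 - 64r - 448.
Rational-root test: r = -7 gives p(-7) = 0.
Dividing by (r + 7) leaves r^2 - 64.
The quadratic factors as (r + 8)·(r - 8).
Eigenvalues: -8, -7, 8.

-8, -7, 8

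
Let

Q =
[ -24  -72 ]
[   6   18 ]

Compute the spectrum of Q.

det(Q - lambda·I) = (-24 - lambda)(18 - lambda) - (-72)·(6) = lambda^2 + 6·lambda.
This factors as (lambda + 6)·lambda = 0.
Eigenvalues: -6, 0.

-6, 0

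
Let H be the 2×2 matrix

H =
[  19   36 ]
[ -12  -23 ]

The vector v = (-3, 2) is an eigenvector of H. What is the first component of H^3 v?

375

First find the eigenvalue: Hv = (15, -10) = -5·(-3, 2), so λ = -5.
Then H^3 v = λ^3·v = (-5)^3·(-3, 2) = -125·(-3, 2) = (375, -250).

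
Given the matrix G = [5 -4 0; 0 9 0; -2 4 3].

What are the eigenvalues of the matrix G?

3, 5, 9

The characteristic polynomial is p(s) = det(sI - G).
Expanding the 3×3 determinant: p(s) = s^3 - 17s^2 + 87s - 135.
Rational-root test: s = 3 gives p(3) = 0.
Dividing by (s - 3) leaves s^2 - 14s + 45.
The quadratic factors as (s - 5)·(s - 9).
Eigenvalues: 3, 5, 9.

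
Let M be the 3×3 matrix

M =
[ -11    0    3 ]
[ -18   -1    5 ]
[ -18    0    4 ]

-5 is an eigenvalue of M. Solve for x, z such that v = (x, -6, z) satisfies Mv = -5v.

-3, -6

We need (M + 5I)v = 0.
M + 5I = [[-6, 0, 3], [-18, 4, 5], [-18, 0, 9]].
Row 1: (-6)·x + (0)·-6 + (3)·z = 0
Row 2: (-18)·x + (4)·-6 + (5)·z = 0
Row 3: (-18)·x + (0)·-6 + (9)·z = 0
Solving gives x = -3, z = -6.
Check: M·(-3, -6, -6) = (15, 30, 30) = -5·(-3, -6, -6).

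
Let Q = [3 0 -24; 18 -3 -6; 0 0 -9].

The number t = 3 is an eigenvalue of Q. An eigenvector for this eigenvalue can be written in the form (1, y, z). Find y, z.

We need (Q - 3I)v = 0.
Q - 3I = [[0, 0, -24], [18, -6, -6], [0, 0, -12]].
Row 1: (0)·1 + (0)·y + (-24)·z = 0
Row 2: (18)·1 + (-6)·y + (-6)·z = 0
Row 3: (0)·1 + (0)·y + (-12)·z = 0
Solving gives y = 3, z = 0.
Check: Q·(1, 3, 0) = (3, 9, 0) = 3·(1, 3, 0).

3, 0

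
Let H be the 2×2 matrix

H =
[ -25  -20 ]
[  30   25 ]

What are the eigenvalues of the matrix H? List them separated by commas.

det(H - sI) = (-25 - s)(25 - s) - (-20)·(30) = s^2 - 25.
This factors as (s + 5)·(s - 5) = 0.
Eigenvalues: -5, 5.

-5, 5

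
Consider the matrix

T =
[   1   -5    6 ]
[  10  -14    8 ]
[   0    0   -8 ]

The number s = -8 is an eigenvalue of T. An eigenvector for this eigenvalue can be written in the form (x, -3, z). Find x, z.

-1, -1

We need (T + 8I)v = 0.
T + 8I = [[9, -5, 6], [10, -6, 8], [0, 0, 0]].
Row 1: (9)·x + (-5)·-3 + (6)·z = 0
Row 2: (10)·x + (-6)·-3 + (8)·z = 0
Row 3: (0)·x + (0)·-3 + (0)·z = 0
Solving gives x = -1, z = -1.
Check: T·(-1, -3, -1) = (8, 24, 8) = -8·(-1, -3, -1).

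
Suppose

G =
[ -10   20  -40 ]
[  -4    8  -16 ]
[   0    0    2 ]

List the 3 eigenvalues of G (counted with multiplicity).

-2, 0, 2

Compute the characteristic polynomial p(r) = det(rI - G).
Expanding the 3×3 determinant: p(r) = r^3 - 4r.
Since p(0) = 0, r = 0 is a root.
Dividing by r leaves r^2 - 4.
The quadratic factors as (r + 2)·(r - 2).
Eigenvalues: -2, 0, 2.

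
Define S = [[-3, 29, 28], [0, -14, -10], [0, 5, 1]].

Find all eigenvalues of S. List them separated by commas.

-9, -4, -3

Compute the characteristic polynomial p(λ) = det(λI - S).
Expanding the 3×3 determinant: p(λ) = λ^3 + 16λ^2 + 75λ + 108.
Try λ = -9: p(-9) = 0, so -9 is a root.
Dividing by (λ + 9) leaves λ^2 + 7λ + 12.
The quadratic factors as (λ + 4)·(λ + 3).
Eigenvalues: -9, -4, -3.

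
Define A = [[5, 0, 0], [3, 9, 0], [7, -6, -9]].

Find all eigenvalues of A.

A is lower triangular, so its eigenvalues are the diagonal entries.
Diagonal: 5, 9, -9.

-9, 5, 9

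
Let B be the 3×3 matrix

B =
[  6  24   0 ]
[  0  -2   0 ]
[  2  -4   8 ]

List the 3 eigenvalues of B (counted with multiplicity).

-2, 6, 8

The characteristic polynomial is p(λ) = det(λI - B).
Cofactor expansion gives p(λ) = λ^3 - 12λ^2 + 20λ + 96.
Try λ = -2: p(-2) = 0, so -2 is a root.
Factor out (λ + 2): p(λ) = (λ + 2)·(λ^2 - 14λ + 48).
The quadratic factors as (λ - 6)·(λ - 8).
Eigenvalues: -2, 6, 8.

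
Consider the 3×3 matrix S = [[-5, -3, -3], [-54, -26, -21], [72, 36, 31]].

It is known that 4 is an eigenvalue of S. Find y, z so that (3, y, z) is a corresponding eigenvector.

3, -12

We need (S - 4I)v = 0.
S - 4I = [[-9, -3, -3], [-54, -30, -21], [72, 36, 27]].
Row 1: (-9)·3 + (-3)·y + (-3)·z = 0
Row 2: (-54)·3 + (-30)·y + (-21)·z = 0
Row 3: (72)·3 + (36)·y + (27)·z = 0
Solving gives y = 3, z = -12.
Check: S·(3, 3, -12) = (12, 12, -48) = 4·(3, 3, -12).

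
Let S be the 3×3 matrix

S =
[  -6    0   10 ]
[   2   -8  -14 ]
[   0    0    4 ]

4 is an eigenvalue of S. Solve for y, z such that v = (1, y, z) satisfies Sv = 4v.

We need (S - 4I)v = 0.
S - 4I = [[-10, 0, 10], [2, -12, -14], [0, 0, 0]].
Row 1: (-10)·1 + (0)·y + (10)·z = 0
Row 2: (2)·1 + (-12)·y + (-14)·z = 0
Row 3: (0)·1 + (0)·y + (0)·z = 0
Solving gives y = -1, z = 1.
Check: S·(1, -1, 1) = (4, -4, 4) = 4·(1, -1, 1).

-1, 1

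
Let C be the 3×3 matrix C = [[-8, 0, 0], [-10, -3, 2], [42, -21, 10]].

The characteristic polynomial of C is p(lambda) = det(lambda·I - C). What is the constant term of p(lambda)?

96

p(lambda) = lambda^3 + lambda^2 - 44·lambda + 96.
The constant term is 96.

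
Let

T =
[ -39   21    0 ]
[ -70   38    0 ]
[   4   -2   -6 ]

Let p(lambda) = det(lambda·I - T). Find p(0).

-72

p(0) = det(0·I − T) = det(−T) = (−1)^3·det(T).
det(T) = 72, so p(0) = -72.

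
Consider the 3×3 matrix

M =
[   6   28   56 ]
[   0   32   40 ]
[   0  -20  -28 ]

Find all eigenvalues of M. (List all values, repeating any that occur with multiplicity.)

Compute the characteristic polynomial p(t) = det(tI - M).
Expanding the 3×3 determinant: p(t) = t^3 - 10t^2 - 72t + 576.
Since p(6) = 0, t = 6 is a root.
Factor out (t - 6): p(t) = (t - 6)·(t^2 - 4t - 96).
The quadratic factors as (t + 8)·(t - 12).
Eigenvalues: -8, 6, 12.

-8, 6, 12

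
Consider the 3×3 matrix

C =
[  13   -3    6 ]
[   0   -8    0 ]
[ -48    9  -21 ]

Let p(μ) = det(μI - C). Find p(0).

p(0) = det(0·I − C) = det(−C) = (−1)^3·det(C).
det(C) = -120, so p(0) = 120.

120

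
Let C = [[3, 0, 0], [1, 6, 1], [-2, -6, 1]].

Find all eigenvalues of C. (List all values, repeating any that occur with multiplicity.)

Set up det(rI - C) = 0.
Cofactor expansion gives p(r) = r^3 - 10r^2 + 33r - 36.
Try r = 4: p(4) = 0, so 4 is a root.
Dividing by (r - 4) leaves r^2 - 6r + 9.
The quadratic factor is (r - 3)^2.
Eigenvalues: 3, 3, 4.

3, 3, 4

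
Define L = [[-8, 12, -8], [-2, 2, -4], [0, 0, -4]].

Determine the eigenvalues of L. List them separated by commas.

-4, -4, -2

Compute the characteristic polynomial p(λ) = det(λI - L).
Expanding along the first row, p(λ) = λ^3 + 10λ^2 + 32λ + 32.
Try λ = -2: p(-2) = 0, so -2 is a root.
Factor out (λ + 2): p(λ) = (λ + 2)·(λ^2 + 8λ + 16).
The quadratic factor is (λ + 4)^2.
Eigenvalues: -4, -4, -2.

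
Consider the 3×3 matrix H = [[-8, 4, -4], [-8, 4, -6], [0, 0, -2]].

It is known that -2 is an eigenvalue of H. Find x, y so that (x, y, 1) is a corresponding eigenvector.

We need (H + 2I)v = 0.
H + 2I = [[-6, 4, -4], [-8, 6, -6], [0, 0, 0]].
Row 1: (-6)·x + (4)·y + (-4)·1 = 0
Row 2: (-8)·x + (6)·y + (-6)·1 = 0
Row 3: (0)·x + (0)·y + (0)·1 = 0
Solving gives x = 0, y = 1.
Check: H·(0, 1, 1) = (0, -2, -2) = -2·(0, 1, 1).

0, 1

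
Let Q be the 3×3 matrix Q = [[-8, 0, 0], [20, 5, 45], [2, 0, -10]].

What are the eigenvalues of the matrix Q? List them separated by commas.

-10, -8, 5

Set up det(λI - Q) = 0.
Cofactor expansion gives p(λ) = λ^3 + 13λ^2 - 10λ - 400.
Since p(-10) = 0, λ = -10 is a root.
Dividing by (λ + 10) leaves λ^2 + 3λ - 40.
The quadratic factors as (λ + 8)·(λ - 5).
Eigenvalues: -10, -8, 5.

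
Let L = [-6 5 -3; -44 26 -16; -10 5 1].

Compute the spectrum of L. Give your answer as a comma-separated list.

Set up det(tI - L) = 0.
Expanding along the first row, p(t) = t^3 - 21t^2 + 134t - 264.
Since p(4) = 0, t = 4 is a root.
Dividing by (t - 4) leaves t^2 - 17t + 66.
The quadratic factors as (t - 6)·(t - 11).
Eigenvalues: 4, 6, 11.

4, 6, 11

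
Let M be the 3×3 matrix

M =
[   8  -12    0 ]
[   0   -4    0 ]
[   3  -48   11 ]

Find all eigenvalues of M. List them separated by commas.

-4, 8, 11

Set up det(tI - M) = 0.
Expanding the 3×3 determinant: p(t) = t^3 - 15t^2 + 12t + 352.
Rational-root test: t = 8 gives p(8) = 0.
Dividing by (t - 8) leaves t^2 - 7t - 44.
The quadratic factors as (t + 4)·(t - 11).
Eigenvalues: -4, 8, 11.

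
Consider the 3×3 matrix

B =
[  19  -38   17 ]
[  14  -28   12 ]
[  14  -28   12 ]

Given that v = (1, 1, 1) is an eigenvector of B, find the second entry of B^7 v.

First find the eigenvalue: Bv = (-2, -2, -2) = -2·(1, 1, 1), so λ = -2.
Then B^7 v = λ^7·v = (-2)^7·(1, 1, 1) = -128·(1, 1, 1) = (-128, -128, -128).

-128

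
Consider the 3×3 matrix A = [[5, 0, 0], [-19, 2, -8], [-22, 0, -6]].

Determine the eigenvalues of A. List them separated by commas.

-6, 2, 5

The characteristic polynomial is p(λ) = det(λI - A).
Expanding the 3×3 determinant: p(λ) = λ^3 - λ^2 - 32λ + 60.
Rational-root test: λ = 2 gives p(2) = 0.
Factor out (λ - 2): p(λ) = (λ - 2)·(λ^2 + λ - 30).
The quadratic factors as (λ + 6)·(λ - 5).
Eigenvalues: -6, 2, 5.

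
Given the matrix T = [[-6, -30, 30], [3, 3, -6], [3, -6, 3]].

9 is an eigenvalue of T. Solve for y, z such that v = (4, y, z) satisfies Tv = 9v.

0, 2

We need (T - 9I)v = 0.
T - 9I = [[-15, -30, 30], [3, -6, -6], [3, -6, -6]].
Row 1: (-15)·4 + (-30)·y + (30)·z = 0
Row 2: (3)·4 + (-6)·y + (-6)·z = 0
Row 3: (3)·4 + (-6)·y + (-6)·z = 0
Solving gives y = 0, z = 2.
Check: T·(4, 0, 2) = (36, 0, 18) = 9·(4, 0, 2).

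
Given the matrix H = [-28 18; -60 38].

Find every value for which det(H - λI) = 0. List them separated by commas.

2, 8

det(H - lambda·I) = (-28 - lambda)(38 - lambda) - (18)·(-60) = lambda^2 - 10·lambda + 16.
This factors as (lambda - 2)·(lambda - 8) = 0.
Eigenvalues: 2, 8.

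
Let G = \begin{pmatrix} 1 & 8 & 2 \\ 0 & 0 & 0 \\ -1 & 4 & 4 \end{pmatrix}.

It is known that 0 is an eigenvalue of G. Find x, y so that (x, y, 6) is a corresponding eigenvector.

12, -3

We need (G)v = 0.
G = [[1, 8, 2], [0, 0, 0], [-1, 4, 4]].
Row 1: (1)·x + (8)·y + (2)·6 = 0
Row 2: (0)·x + (0)·y + (0)·6 = 0
Row 3: (-1)·x + (4)·y + (4)·6 = 0
Solving gives x = 12, y = -3.
Check: G·(12, -3, 6) = (0, 0, 0) = 0·(12, -3, 6).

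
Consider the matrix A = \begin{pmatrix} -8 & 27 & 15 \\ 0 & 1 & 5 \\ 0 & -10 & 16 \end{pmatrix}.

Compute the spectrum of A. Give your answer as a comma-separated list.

-8, 6, 11

Set up det(tI - A) = 0.
Expanding the 3×3 determinant: p(t) = t^3 - 9t^2 - 70t + 528.
Since p(6) = 0, t = 6 is a root.
Dividing by (t - 6) leaves t^2 - 3t - 88.
The quadratic factors as (t + 8)·(t - 11).
Eigenvalues: -8, 6, 11.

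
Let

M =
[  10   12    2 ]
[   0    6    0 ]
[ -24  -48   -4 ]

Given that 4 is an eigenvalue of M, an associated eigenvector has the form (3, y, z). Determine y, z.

0, -9

We need (M - 4I)v = 0.
M - 4I = [[6, 12, 2], [0, 2, 0], [-24, -48, -8]].
Row 1: (6)·3 + (12)·y + (2)·z = 0
Row 2: (0)·3 + (2)·y + (0)·z = 0
Row 3: (-24)·3 + (-48)·y + (-8)·z = 0
Solving gives y = 0, z = -9.
Check: M·(3, 0, -9) = (12, 0, -36) = 4·(3, 0, -9).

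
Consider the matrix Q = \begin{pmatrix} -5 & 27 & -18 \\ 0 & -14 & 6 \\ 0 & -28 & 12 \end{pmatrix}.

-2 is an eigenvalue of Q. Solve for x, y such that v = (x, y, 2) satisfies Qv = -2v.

We need (Q + 2I)v = 0.
Q + 2I = [[-3, 27, -18], [0, -12, 6], [0, -28, 14]].
Row 1: (-3)·x + (27)·y + (-18)·2 = 0
Row 2: (0)·x + (-12)·y + (6)·2 = 0
Row 3: (0)·x + (-28)·y + (14)·2 = 0
Solving gives x = -3, y = 1.
Check: Q·(-3, 1, 2) = (6, -2, -4) = -2·(-3, 1, 2).

-3, 1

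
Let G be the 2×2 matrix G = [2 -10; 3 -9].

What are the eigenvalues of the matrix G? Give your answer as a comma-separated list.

det(G - rI) = (2 - r)(-9 - r) - (-10)·(3) = r^2 + 7r + 12.
This factors as (r + 4)·(r + 3) = 0.
Eigenvalues: -4, -3.

-4, -3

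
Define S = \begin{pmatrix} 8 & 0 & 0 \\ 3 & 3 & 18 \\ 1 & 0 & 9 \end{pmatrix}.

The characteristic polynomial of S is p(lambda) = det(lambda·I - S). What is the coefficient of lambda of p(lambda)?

p(lambda) = lambda^3 - 20·lambda^2 + 123·lambda - 216.
The coefficient of lambda is 123.

123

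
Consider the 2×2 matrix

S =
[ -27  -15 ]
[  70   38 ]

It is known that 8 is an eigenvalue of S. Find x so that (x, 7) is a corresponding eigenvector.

We need (S - 8I)v = 0.
S - 8I = [[-35, -15], [70, 30]].
Row 1: (-35)·x + (-15)·7 = 0
Row 2: (70)·x + (30)·7 = 0
Solving gives x = -3.
Check: S·(-3, 7) = (-24, 56) = 8·(-3, 7).

-3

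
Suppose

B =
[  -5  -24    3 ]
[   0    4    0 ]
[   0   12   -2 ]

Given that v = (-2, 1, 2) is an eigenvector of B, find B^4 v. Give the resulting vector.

First find the eigenvalue: Bv = (-8, 4, 8) = 4·(-2, 1, 2), so λ = 4.
Then B^4 v = λ^4·v = 4^4·(-2, 1, 2) = 256·(-2, 1, 2) = (-512, 256, 512).

(-512, 256, 512)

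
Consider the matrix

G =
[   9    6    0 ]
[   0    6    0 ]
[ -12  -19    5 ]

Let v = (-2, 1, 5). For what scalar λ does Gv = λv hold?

Compute Gv: G·(-2, 1, 5) = (-12, 6, 30).
Since Gv = λv, compare component 1: -12 = λ·-2, so λ = 6.

6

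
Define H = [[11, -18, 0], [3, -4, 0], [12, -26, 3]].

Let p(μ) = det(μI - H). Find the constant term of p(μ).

p(μ) = μ^3 - 10μ^2 + 31μ - 30.
The constant term is -30.

-30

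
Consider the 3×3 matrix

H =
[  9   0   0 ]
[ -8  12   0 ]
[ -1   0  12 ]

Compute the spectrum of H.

H is lower triangular, so its eigenvalues are the diagonal entries.
Diagonal: 9, 12, 12.

9, 12, 12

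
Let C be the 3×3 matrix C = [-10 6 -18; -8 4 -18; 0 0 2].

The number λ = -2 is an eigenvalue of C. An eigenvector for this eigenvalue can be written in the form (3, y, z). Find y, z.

We need (C + 2I)v = 0.
C + 2I = [[-8, 6, -18], [-8, 6, -18], [0, 0, 4]].
Row 1: (-8)·3 + (6)·y + (-18)·z = 0
Row 2: (-8)·3 + (6)·y + (-18)·z = 0
Row 3: (0)·3 + (0)·y + (4)·z = 0
Solving gives y = 4, z = 0.
Check: C·(3, 4, 0) = (-6, -8, 0) = -2·(3, 4, 0).

4, 0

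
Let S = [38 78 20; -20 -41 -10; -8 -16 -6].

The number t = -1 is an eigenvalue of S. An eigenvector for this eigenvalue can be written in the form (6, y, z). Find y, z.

-3, 0

We need (S + 1I)v = 0.
S + 1I = [[39, 78, 20], [-20, -40, -10], [-8, -16, -5]].
Row 1: (39)·6 + (78)·y + (20)·z = 0
Row 2: (-20)·6 + (-40)·y + (-10)·z = 0
Row 3: (-8)·6 + (-16)·y + (-5)·z = 0
Solving gives y = -3, z = 0.
Check: S·(6, -3, 0) = (-6, 3, 0) = -1·(6, -3, 0).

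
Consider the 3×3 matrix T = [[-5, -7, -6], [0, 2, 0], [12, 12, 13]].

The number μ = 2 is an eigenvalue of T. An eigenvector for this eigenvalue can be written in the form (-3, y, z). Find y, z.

3, 0

We need (T - 2I)v = 0.
T - 2I = [[-7, -7, -6], [0, 0, 0], [12, 12, 11]].
Row 1: (-7)·-3 + (-7)·y + (-6)·z = 0
Row 2: (0)·-3 + (0)·y + (0)·z = 0
Row 3: (12)·-3 + (12)·y + (11)·z = 0
Solving gives y = 3, z = 0.
Check: T·(-3, 3, 0) = (-6, 6, 0) = 2·(-3, 3, 0).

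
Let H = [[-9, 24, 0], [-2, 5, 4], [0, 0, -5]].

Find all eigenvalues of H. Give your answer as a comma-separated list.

-5, -3, -1

Compute the characteristic polynomial p(t) = det(tI - H).
Expanding along the first row, p(t) = t^3 + 9t^2 + 23t + 15.
Rational-root test: t = -1 gives p(-1) = 0.
Factor out (t + 1): p(t) = (t + 1)·(t^2 + 8t + 15).
The quadratic factors as (t + 5)·(t + 3).
Eigenvalues: -5, -3, -1.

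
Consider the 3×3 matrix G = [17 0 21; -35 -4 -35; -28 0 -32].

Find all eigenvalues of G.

-11, -4, -4

Compute the characteristic polynomial p(lambda) = det(lambda·I - G).
Cofactor expansion gives p(lambda) = lambda^3 + 19·lambda^2 + 104·lambda + 176.
Since p(-4) = 0, lambda = -4 is a root.
Factor out (lambda + 4): p(lambda) = (lambda + 4)·(lambda^2 + 15·lambda + 44).
The quadratic factors as (lambda + 11)·(lambda + 4).
Eigenvalues: -11, -4, -4.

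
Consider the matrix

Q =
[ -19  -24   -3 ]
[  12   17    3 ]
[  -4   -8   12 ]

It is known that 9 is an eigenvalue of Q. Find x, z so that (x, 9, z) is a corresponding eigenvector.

We need (Q - 9I)v = 0.
Q - 9I = [[-28, -24, -3], [12, 8, 3], [-4, -8, 3]].
Row 1: (-28)·x + (-24)·9 + (-3)·z = 0
Row 2: (12)·x + (8)·9 + (3)·z = 0
Row 3: (-4)·x + (-8)·9 + (3)·z = 0
Solving gives x = -9, z = 12.
Check: Q·(-9, 9, 12) = (-81, 81, 108) = 9·(-9, 9, 12).

-9, 12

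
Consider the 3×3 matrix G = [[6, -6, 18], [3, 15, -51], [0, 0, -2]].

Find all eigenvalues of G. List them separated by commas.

-2, 9, 12

Compute the characteristic polynomial p(r) = det(rI - G).
Cofactor expansion gives p(r) = r^3 - 19r^2 + 66r + 216.
Rational-root test: r = 9 gives p(9) = 0.
Factor out (r - 9): p(r) = (r - 9)·(r^2 - 10r - 24).
The quadratic factors as (r + 2)·(r - 12).
Eigenvalues: -2, 9, 12.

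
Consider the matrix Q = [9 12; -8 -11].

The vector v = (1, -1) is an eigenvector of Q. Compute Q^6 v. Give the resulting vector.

First find the eigenvalue: Qv = (-3, 3) = -3·(1, -1), so λ = -3.
Then Q^6 v = λ^6·v = (-3)^6·(1, -1) = 729·(1, -1) = (729, -729).

(729, -729)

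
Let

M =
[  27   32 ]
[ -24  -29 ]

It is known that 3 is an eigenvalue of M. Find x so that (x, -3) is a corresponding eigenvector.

4

We need (M - 3I)v = 0.
M - 3I = [[24, 32], [-24, -32]].
Row 1: (24)·x + (32)·-3 = 0
Row 2: (-24)·x + (-32)·-3 = 0
Solving gives x = 4.
Check: M·(4, -3) = (12, -9) = 3·(4, -3).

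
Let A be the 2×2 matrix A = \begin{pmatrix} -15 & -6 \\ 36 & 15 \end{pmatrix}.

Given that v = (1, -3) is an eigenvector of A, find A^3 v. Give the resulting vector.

First find the eigenvalue: Av = (3, -9) = 3·(1, -3), so λ = 3.
Then A^3 v = λ^3·v = 3^3·(1, -3) = 27·(1, -3) = (27, -81).

(27, -81)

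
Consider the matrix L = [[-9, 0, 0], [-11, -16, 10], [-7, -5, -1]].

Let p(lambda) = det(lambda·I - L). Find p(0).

594

p(0) = det(0·I − L) = det(−L) = (−1)^3·det(L).
det(L) = -594, so p(0) = 594.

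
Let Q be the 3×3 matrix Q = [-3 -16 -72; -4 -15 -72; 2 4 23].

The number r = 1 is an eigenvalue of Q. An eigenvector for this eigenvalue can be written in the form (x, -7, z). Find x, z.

-8, 2

We need (Q - 1I)v = 0.
Q - 1I = [[-4, -16, -72], [-4, -16, -72], [2, 4, 22]].
Row 1: (-4)·x + (-16)·-7 + (-72)·z = 0
Row 2: (-4)·x + (-16)·-7 + (-72)·z = 0
Row 3: (2)·x + (4)·-7 + (22)·z = 0
Solving gives x = -8, z = 2.
Check: Q·(-8, -7, 2) = (-8, -7, 2) = 1·(-8, -7, 2).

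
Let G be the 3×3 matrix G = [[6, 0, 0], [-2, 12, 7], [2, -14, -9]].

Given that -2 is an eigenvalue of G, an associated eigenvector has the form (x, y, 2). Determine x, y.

We need (G + 2I)v = 0.
G + 2I = [[8, 0, 0], [-2, 14, 7], [2, -14, -7]].
Row 1: (8)·x + (0)·y + (0)·2 = 0
Row 2: (-2)·x + (14)·y + (7)·2 = 0
Row 3: (2)·x + (-14)·y + (-7)·2 = 0
Solving gives x = 0, y = -1.
Check: G·(0, -1, 2) = (0, 2, -4) = -2·(0, -1, 2).

0, -1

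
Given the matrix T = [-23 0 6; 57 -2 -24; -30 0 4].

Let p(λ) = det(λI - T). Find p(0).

176

p(0) = det(0·I − T) = det(−T) = (−1)^3·det(T).
det(T) = -176, so p(0) = 176.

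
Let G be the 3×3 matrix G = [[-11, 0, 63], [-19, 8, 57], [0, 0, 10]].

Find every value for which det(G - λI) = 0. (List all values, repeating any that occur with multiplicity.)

-11, 8, 10

The characteristic polynomial is p(λ) = det(λI - G).
Expanding along the first row, p(λ) = λ^3 - 7λ^2 - 118λ + 880.
Rational-root test: λ = 10 gives p(10) = 0.
Dividing by (λ - 10) leaves λ^2 + 3λ - 88.
The quadratic factors as (λ + 11)·(λ - 8).
Eigenvalues: -11, 8, 10.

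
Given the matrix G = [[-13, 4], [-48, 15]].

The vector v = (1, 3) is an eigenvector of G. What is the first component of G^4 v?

First find the eigenvalue: Gv = (-1, -3) = -1·(1, 3), so λ = -1.
Then G^4 v = λ^4·v = (-1)^4·(1, 3) = 1·(1, 3) = (1, 3).

1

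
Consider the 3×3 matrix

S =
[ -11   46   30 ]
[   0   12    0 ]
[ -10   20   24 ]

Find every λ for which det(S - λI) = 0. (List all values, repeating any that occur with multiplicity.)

Set up det(λI - S) = 0.
Expanding the 3×3 determinant: p(λ) = λ^3 - 25λ^2 + 192λ - 432.
Try λ = 4: p(4) = 0, so 4 is a root.
Dividing by (λ - 4) leaves λ^2 - 21λ + 108.
The quadratic factors as (λ - 9)·(λ - 12).
Eigenvalues: 4, 9, 12.

4, 9, 12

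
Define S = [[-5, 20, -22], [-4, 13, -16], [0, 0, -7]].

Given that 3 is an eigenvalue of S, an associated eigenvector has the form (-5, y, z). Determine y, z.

-2, 0

We need (S - 3I)v = 0.
S - 3I = [[-8, 20, -22], [-4, 10, -16], [0, 0, -10]].
Row 1: (-8)·-5 + (20)·y + (-22)·z = 0
Row 2: (-4)·-5 + (10)·y + (-16)·z = 0
Row 3: (0)·-5 + (0)·y + (-10)·z = 0
Solving gives y = -2, z = 0.
Check: S·(-5, -2, 0) = (-15, -6, 0) = 3·(-5, -2, 0).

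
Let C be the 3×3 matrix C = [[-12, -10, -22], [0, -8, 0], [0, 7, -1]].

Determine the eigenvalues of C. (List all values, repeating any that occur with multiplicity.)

Set up det(μI - C) = 0.
Expanding the 3×3 determinant: p(μ) = μ^3 + 21μ^2 + 116μ + 96.
Try μ = -12: p(-12) = 0, so -12 is a root.
Dividing by (μ + 12) leaves μ^2 + 9μ + 8.
The quadratic factors as (μ + 8)·(μ + 1).
Eigenvalues: -12, -8, -1.

-12, -8, -1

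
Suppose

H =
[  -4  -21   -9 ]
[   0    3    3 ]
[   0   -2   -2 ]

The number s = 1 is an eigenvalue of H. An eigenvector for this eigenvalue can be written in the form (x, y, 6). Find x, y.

We need (H - 1I)v = 0.
H - 1I = [[-5, -21, -9], [0, 2, 3], [0, -2, -3]].
Row 1: (-5)·x + (-21)·y + (-9)·6 = 0
Row 2: (0)·x + (2)·y + (3)·6 = 0
Row 3: (0)·x + (-2)·y + (-3)·6 = 0
Solving gives x = 27, y = -9.
Check: H·(27, -9, 6) = (27, -9, 6) = 1·(27, -9, 6).

27, -9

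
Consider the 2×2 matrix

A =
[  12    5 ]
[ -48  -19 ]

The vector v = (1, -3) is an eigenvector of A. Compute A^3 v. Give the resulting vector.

First find the eigenvalue: Av = (-3, 9) = -3·(1, -3), so λ = -3.
Then A^3 v = λ^3·v = (-3)^3·(1, -3) = -27·(1, -3) = (-27, 81).

(-27, 81)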